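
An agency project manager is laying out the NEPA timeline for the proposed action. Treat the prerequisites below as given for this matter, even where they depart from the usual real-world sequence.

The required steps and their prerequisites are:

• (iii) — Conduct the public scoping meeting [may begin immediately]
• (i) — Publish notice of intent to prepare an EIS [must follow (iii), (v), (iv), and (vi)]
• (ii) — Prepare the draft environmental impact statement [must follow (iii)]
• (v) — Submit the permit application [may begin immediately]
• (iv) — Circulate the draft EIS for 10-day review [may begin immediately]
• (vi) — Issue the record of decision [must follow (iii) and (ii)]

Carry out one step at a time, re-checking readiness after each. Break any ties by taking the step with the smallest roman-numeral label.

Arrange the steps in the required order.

Nothing is required for (iii), (iv) and (v). (iii) has the earlier label → (iii) first.
Now (ii), (iv) and (v) have their prerequisites met. (ii) has the earlier label, so (ii) next.
Now (iv), (v) and (vi) have their prerequisites met. (iv) has the earlier label, so (iv) next.
Ready: (v) and (vi). (v) has the earlier label → (v).
(vi) needed (ii) and (iii), now all done → (vi).
Next only (i) has its prerequisites met → (i).

(iii) → (ii) → (iv) → (v) → (vi) → (i)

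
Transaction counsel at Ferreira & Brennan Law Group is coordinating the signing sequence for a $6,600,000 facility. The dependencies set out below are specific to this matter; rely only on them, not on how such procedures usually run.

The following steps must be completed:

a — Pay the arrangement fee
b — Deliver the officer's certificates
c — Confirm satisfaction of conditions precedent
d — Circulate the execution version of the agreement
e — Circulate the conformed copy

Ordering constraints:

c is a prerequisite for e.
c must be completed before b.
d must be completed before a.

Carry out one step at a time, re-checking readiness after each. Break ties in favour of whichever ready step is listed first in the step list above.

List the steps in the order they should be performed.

c, b, d, a, e

c and d have no prerequisites; c is listed earlier, so c is first.
b, d and e are all available; b is listed earlier → b.
Ready: d and e. d is listed earlier → d.
a now also ready, so the ready set is {a, e}; a is listed earlier → a.
Next only e has its prerequisites met → e.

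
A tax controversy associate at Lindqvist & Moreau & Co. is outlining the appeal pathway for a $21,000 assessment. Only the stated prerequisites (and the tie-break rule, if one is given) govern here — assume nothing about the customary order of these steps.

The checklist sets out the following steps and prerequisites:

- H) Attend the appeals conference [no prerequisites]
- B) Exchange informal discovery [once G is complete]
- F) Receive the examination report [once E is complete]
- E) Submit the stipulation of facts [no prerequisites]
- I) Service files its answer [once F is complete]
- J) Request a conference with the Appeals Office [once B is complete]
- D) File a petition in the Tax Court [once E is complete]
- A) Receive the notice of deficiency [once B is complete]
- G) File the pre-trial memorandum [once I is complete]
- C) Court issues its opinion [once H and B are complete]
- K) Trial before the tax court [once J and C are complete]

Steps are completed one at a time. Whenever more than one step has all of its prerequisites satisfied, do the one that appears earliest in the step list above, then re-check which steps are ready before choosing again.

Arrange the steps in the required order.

H, E, F, I, D, G, B, J, A, C, K

H and E have no prerequisites; H is listed earlier, so H is first.
Next only E has its prerequisites met → E.
F and D are both available; F is listed earlier → F.
I now also ready, so the ready set is {I, D}; I is listed earlier → I.
D and G are both available; D is listed earlier → D.
G is the only step now ready → G.
B is the only step now ready → B.
J, A and C are all available; J is listed earlier → J.
Ready: A and C. A is listed earlier → A.
C needed H and B, now all done → C.
That leaves K as the only ready step → K.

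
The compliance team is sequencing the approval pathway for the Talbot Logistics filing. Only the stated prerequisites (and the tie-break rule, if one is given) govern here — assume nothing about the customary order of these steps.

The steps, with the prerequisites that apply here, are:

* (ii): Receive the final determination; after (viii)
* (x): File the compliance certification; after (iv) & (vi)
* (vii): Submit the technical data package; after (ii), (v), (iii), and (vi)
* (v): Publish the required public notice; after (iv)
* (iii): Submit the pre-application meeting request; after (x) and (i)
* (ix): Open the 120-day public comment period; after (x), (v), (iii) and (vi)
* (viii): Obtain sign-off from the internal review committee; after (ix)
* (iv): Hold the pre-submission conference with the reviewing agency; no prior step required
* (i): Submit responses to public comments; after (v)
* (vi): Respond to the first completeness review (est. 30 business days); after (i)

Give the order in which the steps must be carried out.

(iv) (v) (i) (vi) (x) (iii) (ix) (viii) (ii) (vii)

Only (iv) has no prerequisites, so it is first.
(v) needed (iv), now all done → (v).
That leaves (i) as the only ready step → (i).
(vi) is the only step now ready → (vi).
(x) needed (iv) and (vi), now all done → (x).
(iii) is the only step now ready → (iii).
(ix) needed (x), (v), (iii) and (vi), now all done → (ix).
(viii) needed (ix), now all done → (viii).
(ii) is the only step now ready → (ii).
(vii) needed (ii), (v), (iii) and (vi), now all done → (vii).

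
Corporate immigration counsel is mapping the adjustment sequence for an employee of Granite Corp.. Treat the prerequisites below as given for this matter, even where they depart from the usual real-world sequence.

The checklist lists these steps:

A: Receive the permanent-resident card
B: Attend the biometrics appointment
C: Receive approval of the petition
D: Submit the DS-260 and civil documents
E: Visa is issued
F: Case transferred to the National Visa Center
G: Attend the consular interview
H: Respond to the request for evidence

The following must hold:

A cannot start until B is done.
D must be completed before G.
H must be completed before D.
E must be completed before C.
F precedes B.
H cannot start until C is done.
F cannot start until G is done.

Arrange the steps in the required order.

E, C, H, D, G, F, B, A

Only E has no prerequisites, so it is first.
C needed E, now all done → C.
H needed C, now all done → H.
Next only D has its prerequisites met → D.
G needed D, now all done → G.
F needed G, now all done → F.
B needed F, now all done → B.
A needed B, now all done → A.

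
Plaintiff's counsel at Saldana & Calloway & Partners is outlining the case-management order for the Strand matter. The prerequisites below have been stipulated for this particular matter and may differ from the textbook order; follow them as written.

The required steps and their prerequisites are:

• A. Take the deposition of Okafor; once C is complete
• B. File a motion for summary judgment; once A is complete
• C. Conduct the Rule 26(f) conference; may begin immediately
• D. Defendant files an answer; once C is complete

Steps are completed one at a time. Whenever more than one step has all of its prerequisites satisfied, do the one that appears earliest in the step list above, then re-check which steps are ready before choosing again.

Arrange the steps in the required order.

Only C has no prerequisites, so it is first.
Ready: A and D. A is listed earlier → A.
Now B and D have their prerequisites met. B is listed earlier, so B next.
D needed C, now all done → D.

C A B D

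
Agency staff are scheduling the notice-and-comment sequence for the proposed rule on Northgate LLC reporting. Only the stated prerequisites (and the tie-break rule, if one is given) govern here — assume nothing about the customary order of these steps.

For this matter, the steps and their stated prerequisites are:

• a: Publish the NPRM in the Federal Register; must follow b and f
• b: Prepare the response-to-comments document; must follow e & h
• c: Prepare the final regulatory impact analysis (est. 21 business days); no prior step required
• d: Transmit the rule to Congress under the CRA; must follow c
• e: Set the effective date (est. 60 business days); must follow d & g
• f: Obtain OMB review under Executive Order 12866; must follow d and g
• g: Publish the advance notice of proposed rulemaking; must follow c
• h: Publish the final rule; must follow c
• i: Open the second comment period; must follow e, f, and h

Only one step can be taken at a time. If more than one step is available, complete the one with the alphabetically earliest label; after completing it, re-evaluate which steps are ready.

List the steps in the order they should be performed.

c, d, g, e, f, h, b, a, i

Only c has no prerequisites, so it is first.
Now d, g and h have their prerequisites met. d has the earlier label, so d next.
Now g and h have their prerequisites met. g has the earlier label, so g next.
e and f now also ready, so the ready set is {e, f, h}; e has the earlier label → e.
Ready: f and h. f has the earlier label → f.
h needed c, now all done → h.
Ready: b and i. b has the earlier label → b.
a now also ready, so the ready set is {a, i}; a has the earlier label → a.
i needed e, f and h, now all done → i.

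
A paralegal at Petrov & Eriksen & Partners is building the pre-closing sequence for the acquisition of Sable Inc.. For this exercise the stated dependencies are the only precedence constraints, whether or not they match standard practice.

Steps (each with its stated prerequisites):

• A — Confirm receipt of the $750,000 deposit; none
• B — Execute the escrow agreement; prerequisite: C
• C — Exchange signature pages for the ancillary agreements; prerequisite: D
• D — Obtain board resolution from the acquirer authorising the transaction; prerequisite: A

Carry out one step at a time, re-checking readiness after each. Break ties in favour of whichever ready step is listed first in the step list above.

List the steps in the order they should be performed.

A, D, C, B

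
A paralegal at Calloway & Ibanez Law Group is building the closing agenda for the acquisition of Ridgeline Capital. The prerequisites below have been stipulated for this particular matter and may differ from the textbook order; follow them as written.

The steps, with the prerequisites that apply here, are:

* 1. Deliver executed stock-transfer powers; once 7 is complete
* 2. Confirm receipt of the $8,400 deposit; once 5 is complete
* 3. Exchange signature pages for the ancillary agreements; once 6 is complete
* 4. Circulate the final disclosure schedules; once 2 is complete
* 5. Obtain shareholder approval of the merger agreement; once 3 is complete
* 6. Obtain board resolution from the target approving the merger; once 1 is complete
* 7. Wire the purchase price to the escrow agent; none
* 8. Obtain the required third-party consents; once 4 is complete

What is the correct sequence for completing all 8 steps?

Only 7 has no prerequisites, so it is first.
1 needed 7, now all done → 1.
That leaves 6 as the only ready step → 6.
3 is the only step now ready → 3.
Next only 5 has its prerequisites met → 5.
2 is the only step now ready → 2.
Next only 4 has its prerequisites met → 4.
8 needed 4, now all done → 8.

7, 1, 6, 3, 5, 2, 4, 8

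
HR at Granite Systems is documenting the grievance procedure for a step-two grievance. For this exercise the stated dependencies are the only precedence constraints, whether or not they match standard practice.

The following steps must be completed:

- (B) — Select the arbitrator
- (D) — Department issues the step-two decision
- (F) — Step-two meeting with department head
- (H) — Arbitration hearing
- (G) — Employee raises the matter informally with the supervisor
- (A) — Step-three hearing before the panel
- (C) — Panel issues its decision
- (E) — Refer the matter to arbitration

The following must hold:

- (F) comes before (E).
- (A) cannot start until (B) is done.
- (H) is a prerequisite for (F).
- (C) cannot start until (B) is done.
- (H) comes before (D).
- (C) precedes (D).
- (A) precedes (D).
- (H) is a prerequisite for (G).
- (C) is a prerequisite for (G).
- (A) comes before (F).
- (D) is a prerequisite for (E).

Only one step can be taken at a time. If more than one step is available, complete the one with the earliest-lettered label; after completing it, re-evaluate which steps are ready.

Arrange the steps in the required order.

(B) → (A) → (C) → (H) → (D) → (F) → (E) → (G)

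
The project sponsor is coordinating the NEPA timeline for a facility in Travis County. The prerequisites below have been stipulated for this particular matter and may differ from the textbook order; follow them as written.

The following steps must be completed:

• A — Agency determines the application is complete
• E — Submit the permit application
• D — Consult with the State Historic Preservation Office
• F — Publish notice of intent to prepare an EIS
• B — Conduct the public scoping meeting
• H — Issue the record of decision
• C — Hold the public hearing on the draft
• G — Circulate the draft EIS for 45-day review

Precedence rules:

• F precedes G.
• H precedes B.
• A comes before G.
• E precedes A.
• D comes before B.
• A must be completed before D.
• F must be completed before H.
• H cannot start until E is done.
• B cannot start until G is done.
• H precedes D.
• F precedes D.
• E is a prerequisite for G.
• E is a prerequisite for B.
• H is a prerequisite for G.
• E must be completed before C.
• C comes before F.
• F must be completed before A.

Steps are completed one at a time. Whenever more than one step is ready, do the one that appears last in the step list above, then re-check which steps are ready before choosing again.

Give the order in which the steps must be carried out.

E has no prerequisites → E first.
C needed E, now all done → C.
F needed C, now all done → F.
Ready: H and A. H is listed later → H.
A needed F and E, now all done → A.
G and D are both available; G is listed later → G.
Next only D has its prerequisites met → D.
B is the only step now ready → B.

E, C, F, H, A, G, D, B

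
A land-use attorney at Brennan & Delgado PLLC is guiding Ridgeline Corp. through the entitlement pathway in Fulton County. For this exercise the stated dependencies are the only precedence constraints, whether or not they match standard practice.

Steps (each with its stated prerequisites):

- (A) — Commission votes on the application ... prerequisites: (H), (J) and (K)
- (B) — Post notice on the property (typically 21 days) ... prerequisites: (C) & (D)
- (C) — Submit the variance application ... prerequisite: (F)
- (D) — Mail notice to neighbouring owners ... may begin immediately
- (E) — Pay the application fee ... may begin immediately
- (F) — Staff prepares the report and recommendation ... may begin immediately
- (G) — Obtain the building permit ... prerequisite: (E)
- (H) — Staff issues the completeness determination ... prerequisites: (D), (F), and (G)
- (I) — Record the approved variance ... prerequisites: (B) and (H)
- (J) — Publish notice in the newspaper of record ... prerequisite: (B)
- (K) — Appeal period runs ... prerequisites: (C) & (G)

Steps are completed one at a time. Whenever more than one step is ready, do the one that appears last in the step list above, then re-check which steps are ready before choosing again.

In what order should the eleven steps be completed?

(F) (E) (G) (D) (H) (C) (K) (B) (J) (I) (A)

Nothing is required for (F), (E) and (D). (F) is listed later → (F) first.
Now (E), (D) and (C) have their prerequisites met. (E) is listed later, so (E) next.
Ready: (G), (D) and (C). (G) is listed later → (G).
Ready: (D) and (C). (D) is listed later → (D).
(H) and (C) are both available; (H) is listed later → (H).
(C) needed (F), now all done → (C).
Now (K) and (B) have their prerequisites met. (K) is listed later, so (K) next.
(B) needed (D) and (C), now all done → (B).
(J) and (I) are both available; (J) is listed later → (J).
(A) now also ready, so the ready set is {(I), (A)}; (I) is listed later → (I).
(A) needed (K), (J) and (H), now all done → (A).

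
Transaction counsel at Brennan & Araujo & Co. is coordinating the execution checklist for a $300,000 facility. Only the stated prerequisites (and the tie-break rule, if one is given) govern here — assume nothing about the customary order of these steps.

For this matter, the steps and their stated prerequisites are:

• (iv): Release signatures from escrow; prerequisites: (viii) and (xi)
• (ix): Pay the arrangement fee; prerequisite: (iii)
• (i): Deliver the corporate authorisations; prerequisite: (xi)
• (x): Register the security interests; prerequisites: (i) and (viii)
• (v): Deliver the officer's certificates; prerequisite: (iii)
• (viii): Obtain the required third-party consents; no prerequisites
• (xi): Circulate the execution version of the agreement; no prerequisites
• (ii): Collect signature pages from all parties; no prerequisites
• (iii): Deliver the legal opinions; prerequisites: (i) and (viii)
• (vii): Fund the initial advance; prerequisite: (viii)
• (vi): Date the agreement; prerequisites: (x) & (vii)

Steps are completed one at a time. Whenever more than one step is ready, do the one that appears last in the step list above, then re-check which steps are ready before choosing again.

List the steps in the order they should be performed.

(ii), (xi), (viii), (vii), (i), (iii), (v), (x), (vi), (ix), (iv)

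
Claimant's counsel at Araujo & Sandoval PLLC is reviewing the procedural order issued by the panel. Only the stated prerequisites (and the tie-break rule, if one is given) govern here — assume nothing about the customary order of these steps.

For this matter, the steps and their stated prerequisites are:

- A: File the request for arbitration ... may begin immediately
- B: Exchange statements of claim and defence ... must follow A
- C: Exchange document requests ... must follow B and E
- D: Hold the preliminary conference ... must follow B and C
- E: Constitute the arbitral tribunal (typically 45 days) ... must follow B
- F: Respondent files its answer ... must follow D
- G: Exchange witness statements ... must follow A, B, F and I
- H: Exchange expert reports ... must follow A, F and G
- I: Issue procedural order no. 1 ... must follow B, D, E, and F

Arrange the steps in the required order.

A → B → E → C → D → F → I → G → H

A has no prerequisites → A first.
That leaves B as the only ready step → B.
E needed B, now all done → E.
That leaves C as the only ready step → C.
D needed B and C, now all done → D.
That leaves F as the only ready step → F.
That leaves I as the only ready step → I.
G is the only step now ready → G.
Next only H has its prerequisites met → H.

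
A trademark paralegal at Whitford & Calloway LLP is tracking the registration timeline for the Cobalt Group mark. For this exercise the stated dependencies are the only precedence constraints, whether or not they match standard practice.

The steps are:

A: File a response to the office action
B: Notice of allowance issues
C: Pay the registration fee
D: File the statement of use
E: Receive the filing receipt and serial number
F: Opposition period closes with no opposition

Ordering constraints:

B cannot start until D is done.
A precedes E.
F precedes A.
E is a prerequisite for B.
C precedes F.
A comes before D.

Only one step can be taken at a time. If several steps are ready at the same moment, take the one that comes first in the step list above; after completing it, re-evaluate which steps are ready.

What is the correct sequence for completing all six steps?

C, F, A, D, E, B

C is the only step with nothing outstanding, so it goes first.
F needed C, now all done → F.
Next only A has its prerequisites met → A.
Ready: D and E. D is listed earlier → D.
E needed A, now all done → E.
B needed D and E, now all done → B.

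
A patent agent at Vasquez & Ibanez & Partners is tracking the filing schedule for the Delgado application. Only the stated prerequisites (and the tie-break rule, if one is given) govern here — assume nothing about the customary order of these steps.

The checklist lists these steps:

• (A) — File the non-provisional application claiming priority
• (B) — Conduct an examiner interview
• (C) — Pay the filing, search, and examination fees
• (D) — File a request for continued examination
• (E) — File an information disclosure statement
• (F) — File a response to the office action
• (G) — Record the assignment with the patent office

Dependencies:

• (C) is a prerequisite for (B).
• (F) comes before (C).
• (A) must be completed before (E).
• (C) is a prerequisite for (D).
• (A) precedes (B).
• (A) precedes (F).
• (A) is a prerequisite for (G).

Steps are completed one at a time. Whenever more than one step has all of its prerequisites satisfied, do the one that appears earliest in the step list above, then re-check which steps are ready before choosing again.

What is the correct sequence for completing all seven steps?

(A) → (E) → (F) → (C) → (B) → (D) → (G)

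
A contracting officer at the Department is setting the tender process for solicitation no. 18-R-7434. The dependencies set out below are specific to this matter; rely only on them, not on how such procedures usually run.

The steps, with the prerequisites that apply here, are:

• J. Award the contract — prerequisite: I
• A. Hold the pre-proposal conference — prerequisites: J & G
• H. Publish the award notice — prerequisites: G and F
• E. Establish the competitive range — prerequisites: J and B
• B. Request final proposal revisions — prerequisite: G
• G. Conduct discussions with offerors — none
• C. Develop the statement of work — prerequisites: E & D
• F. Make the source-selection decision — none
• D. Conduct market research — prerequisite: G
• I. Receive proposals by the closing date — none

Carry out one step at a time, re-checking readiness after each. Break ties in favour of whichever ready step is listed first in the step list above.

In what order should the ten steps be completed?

Nothing is required for G, F and I. G is listed earlier → G first.
Now B, F, D and I have their prerequisites met. B is listed earlier, so B next.
Now F, D and I have their prerequisites met. F is listed earlier, so F next.
Ready: H, D and I. H is listed earlier → H.
Ready: D and I. D is listed earlier → D.
Next only I has its prerequisites met → I.
J is the only step now ready → J.
Now A and E have their prerequisites met. A is listed earlier, so A next.
E is the only step now ready → E.
Next only C has its prerequisites met → C.

G B F H D I J A E C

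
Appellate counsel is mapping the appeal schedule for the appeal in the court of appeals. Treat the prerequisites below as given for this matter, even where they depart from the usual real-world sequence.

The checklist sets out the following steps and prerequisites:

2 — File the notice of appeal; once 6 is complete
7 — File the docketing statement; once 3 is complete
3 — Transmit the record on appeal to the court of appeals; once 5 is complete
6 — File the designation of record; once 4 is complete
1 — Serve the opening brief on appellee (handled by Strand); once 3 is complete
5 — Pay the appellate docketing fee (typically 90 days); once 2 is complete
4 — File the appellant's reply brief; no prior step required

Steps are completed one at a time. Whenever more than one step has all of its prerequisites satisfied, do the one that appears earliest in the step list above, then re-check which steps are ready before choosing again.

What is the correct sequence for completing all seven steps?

4, 6, 2, 5, 3, 7, 1

4 is the only step with nothing outstanding, so it goes first.
Next only 6 has its prerequisites met → 6.
That leaves 2 as the only ready step → 2.
That leaves 5 as the only ready step → 5.
That leaves 3 as the only ready step → 3.
7 and 1 are both available; 7 is listed earlier → 7.
That leaves 1 as the only ready step → 1.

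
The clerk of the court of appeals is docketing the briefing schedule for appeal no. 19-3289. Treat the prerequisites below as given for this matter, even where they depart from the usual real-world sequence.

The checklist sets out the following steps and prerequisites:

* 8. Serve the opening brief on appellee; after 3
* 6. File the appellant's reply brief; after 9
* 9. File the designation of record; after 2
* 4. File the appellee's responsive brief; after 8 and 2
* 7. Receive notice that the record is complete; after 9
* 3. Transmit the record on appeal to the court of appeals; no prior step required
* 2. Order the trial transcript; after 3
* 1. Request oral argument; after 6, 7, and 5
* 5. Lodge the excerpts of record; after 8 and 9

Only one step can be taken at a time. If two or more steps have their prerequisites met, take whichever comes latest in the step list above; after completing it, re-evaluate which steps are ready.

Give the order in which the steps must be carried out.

3 → 2 → 9 → 7 → 6 → 8 → 5 → 1 → 4

3 is the only step with nothing outstanding, so it goes first.
Now 2 and 8 have their prerequisites met. 2 is listed later, so 2 next.
Ready: 9 and 8. 9 is listed later → 9.
Now 7, 6 and 8 have their prerequisites met. 7 is listed later, so 7 next.
Ready: 6 and 8. 6 is listed later → 6.
8 needed 3, now all done → 8.
5 and 4 are both available; 5 is listed later → 5.
1 now also ready, so the ready set is {1, 4}; 1 is listed later → 1.
Next only 4 has its prerequisites met → 4.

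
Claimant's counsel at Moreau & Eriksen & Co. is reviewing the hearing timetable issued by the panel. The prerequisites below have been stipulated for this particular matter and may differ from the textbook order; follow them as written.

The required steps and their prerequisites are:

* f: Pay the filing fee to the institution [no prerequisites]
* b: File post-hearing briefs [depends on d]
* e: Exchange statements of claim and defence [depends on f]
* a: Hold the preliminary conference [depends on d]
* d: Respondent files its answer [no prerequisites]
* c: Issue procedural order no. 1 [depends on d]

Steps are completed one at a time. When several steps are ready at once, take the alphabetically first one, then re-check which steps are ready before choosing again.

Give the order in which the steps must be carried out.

d, a, b, c, f, e

Nothing is required for d and f. d has the earlier label → d first.
a, b and c now also ready, so the ready set is {a, b, c, f}; a has the earlier label → a.
Now b, c and f have their prerequisites met. b has the earlier label, so b next.
Ready: c and f. c has the earlier label → c.
Next only f has its prerequisites met → f.
That leaves e as the only ready step → e.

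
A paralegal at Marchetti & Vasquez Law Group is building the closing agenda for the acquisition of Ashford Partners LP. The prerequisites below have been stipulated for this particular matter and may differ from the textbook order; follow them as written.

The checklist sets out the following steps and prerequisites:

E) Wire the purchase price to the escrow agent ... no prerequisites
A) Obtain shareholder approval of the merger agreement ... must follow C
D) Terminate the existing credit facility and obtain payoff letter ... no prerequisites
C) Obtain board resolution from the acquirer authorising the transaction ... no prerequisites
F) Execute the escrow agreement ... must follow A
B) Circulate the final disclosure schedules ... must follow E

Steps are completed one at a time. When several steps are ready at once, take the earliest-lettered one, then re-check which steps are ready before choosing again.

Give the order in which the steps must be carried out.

Nothing is required for C, D and E. C has the earlier label → C first.
Now A, D and E have their prerequisites met. A has the earlier label, so A next.
Now D, E and F have their prerequisites met. D has the earlier label, so D next.
Now E and F have their prerequisites met. E has the earlier label, so E next.
Now B and F have their prerequisites met. B has the earlier label, so B next.
F needed A, now all done → F.

C A D E B F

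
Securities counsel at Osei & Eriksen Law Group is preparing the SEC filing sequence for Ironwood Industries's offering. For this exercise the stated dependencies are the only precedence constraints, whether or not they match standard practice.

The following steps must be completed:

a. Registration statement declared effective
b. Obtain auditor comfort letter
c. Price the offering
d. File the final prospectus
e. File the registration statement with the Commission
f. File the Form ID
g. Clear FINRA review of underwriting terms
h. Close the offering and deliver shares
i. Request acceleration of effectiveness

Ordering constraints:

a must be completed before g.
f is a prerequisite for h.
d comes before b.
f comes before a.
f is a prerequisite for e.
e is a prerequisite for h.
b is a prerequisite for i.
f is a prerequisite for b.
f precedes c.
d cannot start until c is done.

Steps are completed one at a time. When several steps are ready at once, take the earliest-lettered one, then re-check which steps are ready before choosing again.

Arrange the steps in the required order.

Only f has no prerequisites, so it is first.
Now a, c and e have their prerequisites met. a has the earlier label, so a next.
c, e and g are all available; c has the earlier label → c.
Ready: d, e and g. d has the earlier label → d.
Ready: b, e and g. b has the earlier label → b.
e, g and i are all available; e has the earlier label → e.
g, h and i are all available; g has the earlier label → g.
Now h and i have their prerequisites met. h has the earlier label, so h next.
i needed b, now all done → i.

f → a → c → d → b → e → g → h → i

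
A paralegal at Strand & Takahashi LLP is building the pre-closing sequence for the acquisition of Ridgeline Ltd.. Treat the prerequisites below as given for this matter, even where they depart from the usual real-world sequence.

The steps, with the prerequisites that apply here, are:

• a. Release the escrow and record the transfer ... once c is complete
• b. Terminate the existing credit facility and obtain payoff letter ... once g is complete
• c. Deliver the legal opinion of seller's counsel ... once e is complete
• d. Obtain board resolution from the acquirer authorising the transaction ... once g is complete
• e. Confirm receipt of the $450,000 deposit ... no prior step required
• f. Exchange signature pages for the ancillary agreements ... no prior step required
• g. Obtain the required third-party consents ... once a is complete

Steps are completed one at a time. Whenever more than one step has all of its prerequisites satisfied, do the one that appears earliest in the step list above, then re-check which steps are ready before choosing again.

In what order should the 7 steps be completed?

e → c → a → f → g → b → d

e and f have no prerequisites; e is listed earlier, so e is first.
c now also ready, so the ready set is {c, f}; c is listed earlier → c.
a and f are both available; a is listed earlier → a.
g now also ready, so the ready set is {f, g}; f is listed earlier → f.
g needed a, now all done → g.
b and d are both available; b is listed earlier → b.
That leaves d as the only ready step → d.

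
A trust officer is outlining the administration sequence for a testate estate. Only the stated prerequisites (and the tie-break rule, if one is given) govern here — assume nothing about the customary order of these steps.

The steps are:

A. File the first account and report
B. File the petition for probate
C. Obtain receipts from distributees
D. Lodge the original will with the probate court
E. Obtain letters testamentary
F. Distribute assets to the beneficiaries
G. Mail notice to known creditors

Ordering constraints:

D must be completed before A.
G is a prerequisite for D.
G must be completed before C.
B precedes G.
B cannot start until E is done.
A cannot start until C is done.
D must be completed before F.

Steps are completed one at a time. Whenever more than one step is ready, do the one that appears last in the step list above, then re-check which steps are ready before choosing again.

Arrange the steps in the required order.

E B G D F C A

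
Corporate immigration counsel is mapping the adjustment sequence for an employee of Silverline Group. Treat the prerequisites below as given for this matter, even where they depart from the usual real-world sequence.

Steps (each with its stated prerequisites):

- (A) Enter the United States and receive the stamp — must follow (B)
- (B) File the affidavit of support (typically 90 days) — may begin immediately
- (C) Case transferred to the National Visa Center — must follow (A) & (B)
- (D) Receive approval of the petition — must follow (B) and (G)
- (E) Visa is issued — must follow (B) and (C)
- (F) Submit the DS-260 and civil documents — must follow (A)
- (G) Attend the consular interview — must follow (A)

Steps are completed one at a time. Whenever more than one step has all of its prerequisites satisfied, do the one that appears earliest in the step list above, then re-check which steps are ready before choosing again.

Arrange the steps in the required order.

(B) has no prerequisites → (B) first.
(A) needed (B), now all done → (A).
Ready: (C), (F) and (G). (C) is listed earlier → (C).
(E), (F) and (G) are all available; (E) is listed earlier → (E).
Ready: (F) and (G). (F) is listed earlier → (F).
Next only (G) has its prerequisites met → (G).
Next only (D) has its prerequisites met → (D).

(B), (A), (C), (E), (F), (G), (D)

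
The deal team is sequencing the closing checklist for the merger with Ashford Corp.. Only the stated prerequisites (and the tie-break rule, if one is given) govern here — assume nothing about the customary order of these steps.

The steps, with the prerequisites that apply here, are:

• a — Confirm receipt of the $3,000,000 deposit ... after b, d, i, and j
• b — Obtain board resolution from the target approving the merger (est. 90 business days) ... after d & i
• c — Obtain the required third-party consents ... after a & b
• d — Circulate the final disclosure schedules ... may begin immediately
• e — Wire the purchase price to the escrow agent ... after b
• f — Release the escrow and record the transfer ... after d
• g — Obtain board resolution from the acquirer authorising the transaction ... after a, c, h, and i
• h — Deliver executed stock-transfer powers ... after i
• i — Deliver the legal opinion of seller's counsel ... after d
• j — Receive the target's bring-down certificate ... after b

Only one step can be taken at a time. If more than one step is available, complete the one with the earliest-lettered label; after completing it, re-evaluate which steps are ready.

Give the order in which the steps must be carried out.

d → f → i → b → e → h → j → a → c → g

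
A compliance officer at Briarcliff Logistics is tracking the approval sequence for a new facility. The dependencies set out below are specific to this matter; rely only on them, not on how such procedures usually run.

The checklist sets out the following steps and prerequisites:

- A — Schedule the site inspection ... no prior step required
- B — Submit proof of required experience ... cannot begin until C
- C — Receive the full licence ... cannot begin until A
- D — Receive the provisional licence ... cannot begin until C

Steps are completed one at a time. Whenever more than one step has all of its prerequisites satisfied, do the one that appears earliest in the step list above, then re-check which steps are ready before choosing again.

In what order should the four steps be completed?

A C B D

A is the only step with nothing outstanding, so it goes first.
Next only C has its prerequisites met → C.
Ready: B and D. B is listed earlier → B.
D needed C, now all done → D.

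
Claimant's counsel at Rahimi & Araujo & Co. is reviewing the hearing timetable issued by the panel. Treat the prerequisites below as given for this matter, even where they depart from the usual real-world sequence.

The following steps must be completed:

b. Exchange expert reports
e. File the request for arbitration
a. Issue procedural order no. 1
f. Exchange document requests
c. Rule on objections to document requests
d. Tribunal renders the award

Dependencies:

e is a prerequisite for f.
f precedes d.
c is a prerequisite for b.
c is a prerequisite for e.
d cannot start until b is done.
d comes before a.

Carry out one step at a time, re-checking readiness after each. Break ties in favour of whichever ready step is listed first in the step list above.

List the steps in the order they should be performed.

c b e f d a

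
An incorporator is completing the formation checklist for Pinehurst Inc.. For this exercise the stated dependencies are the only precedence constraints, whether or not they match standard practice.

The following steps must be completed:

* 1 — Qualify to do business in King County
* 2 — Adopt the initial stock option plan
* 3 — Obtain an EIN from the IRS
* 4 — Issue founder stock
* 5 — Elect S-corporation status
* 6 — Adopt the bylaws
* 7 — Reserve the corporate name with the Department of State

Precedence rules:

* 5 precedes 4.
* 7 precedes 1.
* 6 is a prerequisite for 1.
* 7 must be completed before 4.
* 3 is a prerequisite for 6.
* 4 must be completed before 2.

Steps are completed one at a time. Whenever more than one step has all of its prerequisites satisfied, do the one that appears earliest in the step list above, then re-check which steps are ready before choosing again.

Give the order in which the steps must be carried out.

3, 5 and 7 have no prerequisites; 3 is listed earlier, so 3 is first.
Now 5, 6 and 7 have their prerequisites met. 5 is listed earlier, so 5 next.
Now 6 and 7 have their prerequisites met. 6 is listed earlier, so 6 next.
7 is the only step now ready → 7.
Now 1 and 4 have their prerequisites met. 1 is listed earlier, so 1 next.
4 is the only step now ready → 4.
2 needed 4, now all done → 2.

3 5 6 7 1 4 2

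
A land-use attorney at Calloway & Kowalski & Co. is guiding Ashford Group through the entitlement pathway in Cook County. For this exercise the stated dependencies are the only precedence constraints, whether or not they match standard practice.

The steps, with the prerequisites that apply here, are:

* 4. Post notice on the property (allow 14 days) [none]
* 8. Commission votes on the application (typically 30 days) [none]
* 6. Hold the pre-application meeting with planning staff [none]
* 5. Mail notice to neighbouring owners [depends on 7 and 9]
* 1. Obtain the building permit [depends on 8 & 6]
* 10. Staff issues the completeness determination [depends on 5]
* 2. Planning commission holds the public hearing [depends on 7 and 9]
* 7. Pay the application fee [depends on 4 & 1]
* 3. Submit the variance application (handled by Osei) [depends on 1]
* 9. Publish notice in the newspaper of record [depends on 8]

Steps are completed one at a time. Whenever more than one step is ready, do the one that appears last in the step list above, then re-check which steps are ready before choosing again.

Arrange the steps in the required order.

6 → 8 → 9 → 1 → 3 → 4 → 7 → 2 → 5 → 10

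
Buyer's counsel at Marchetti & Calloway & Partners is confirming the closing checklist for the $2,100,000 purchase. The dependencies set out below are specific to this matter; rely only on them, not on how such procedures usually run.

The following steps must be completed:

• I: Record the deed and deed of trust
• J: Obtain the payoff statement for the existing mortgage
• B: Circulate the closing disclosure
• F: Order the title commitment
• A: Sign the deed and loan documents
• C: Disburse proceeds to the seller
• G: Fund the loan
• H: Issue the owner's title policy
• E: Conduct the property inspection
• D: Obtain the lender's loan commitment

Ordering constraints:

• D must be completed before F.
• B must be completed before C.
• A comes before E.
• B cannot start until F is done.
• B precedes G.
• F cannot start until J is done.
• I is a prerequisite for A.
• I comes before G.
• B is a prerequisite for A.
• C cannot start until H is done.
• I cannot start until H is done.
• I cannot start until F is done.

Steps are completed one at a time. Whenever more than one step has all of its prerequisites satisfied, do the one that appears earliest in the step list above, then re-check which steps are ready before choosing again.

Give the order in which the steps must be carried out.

J → H → D → F → I → B → A → C → G → E

Nothing is required for J, H and D. J is listed earlier → J first.
Ready: H and D. H is listed earlier → H.
Next only D has its prerequisites met → D.
That leaves F as the only ready step → F.
I and B are both available; I is listed earlier → I.
B is the only step now ready → B.
A, C and G are all available; A is listed earlier → A.
E now also ready, so the ready set is {C, G, E}; C is listed earlier → C.
Ready: G and E. G is listed earlier → G.
Next only E has its prerequisites met → E.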